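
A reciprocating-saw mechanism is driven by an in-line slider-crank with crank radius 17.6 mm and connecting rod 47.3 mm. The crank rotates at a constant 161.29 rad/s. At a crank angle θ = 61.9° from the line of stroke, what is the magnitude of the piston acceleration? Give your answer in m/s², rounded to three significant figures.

ω = 161.3 rad/s
x(θ) = r cosθ + √(L² − r² sin²θ); with ω constant, a = ω²·d²x/dθ².
d²x/dθ² = −r cosθ − r²(cos2θ)/√u − r⁴ sin²2θ/(4u^{3/2}),  u = L² − r² sin²θ = 0.00199625 m².
Substituting r = 0.0176 m, L = 0.0473 m, θ = 61.9°: d²x/dθ² = -0.0046188 m.
a = ω²·d²x/dθ² = (161.3)²·(-0.0046188) = -120.15 m/s²;  |a| = 120.15 m/s².

120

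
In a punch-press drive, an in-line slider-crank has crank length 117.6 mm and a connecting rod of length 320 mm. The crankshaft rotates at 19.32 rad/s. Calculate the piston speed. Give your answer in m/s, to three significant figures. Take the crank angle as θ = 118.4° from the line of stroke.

ω = 19.32 rad/s
For an in-line slider-crank, x = r cosθ + √(L² − r² sin²θ), so v = −rω sinθ·[1 + r cosθ/√(L² − r² sin²θ)].
With r = 0.1176 m, L = 0.32 m, θ = 118.4°: √(L² − r² sin²θ) = 0.30282 m.
v = −0.1176·19.32·0.87965·[1 + 0.1176·-0.47562/0.30282] = -1.6294 m/s.
|v| = 1.6294 m/s.

1.63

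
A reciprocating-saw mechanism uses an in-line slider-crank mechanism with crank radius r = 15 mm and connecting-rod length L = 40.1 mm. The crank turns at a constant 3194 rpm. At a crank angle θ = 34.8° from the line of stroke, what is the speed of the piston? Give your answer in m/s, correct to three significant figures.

ω = 2π·3194/60 = 334.5 rad/s
For an in-line slider-crank, x = r cosθ + √(L² − r² sin²θ), so v = −rω sinθ·[1 + r cosθ/√(L² − r² sin²θ)].
With r = 0.015 m, L = 0.0401 m, θ = 34.8°: √(L² − r² sin²θ) = 0.039176 m.
v = −0.015·334.5·0.57071·[1 + 0.015·0.82115/0.039176] = -3.7636 m/s.
|v| = 3.7636 m/s.

3.76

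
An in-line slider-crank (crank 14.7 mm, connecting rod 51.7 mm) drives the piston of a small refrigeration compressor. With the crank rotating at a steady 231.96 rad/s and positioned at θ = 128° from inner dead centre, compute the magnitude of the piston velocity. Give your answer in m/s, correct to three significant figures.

2.20

ω = 232 rad/s
For an in-line slider-crank, x = r cosθ + √(L² − r² sin²θ), so v = −rω sinθ·[1 + r cosθ/√(L² − r² sin²θ)].
With r = 0.0147 m, L = 0.0517 m, θ = 128°: √(L² − r² sin²θ) = 0.050386 m.
v = −0.0147·232·0.78801·[1 + 0.0147·-0.61566/0.050386] = -2.2043 m/s.
|v| = 2.2043 m/s.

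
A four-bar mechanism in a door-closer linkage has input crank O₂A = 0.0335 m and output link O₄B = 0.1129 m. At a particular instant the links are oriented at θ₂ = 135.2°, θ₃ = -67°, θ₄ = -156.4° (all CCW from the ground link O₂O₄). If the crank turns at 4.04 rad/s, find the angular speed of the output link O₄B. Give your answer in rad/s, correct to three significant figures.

0.453

ω₂ = 4.04 rad/s
Differentiating the loop-closure r₂e^{iθ₂}+r₃e^{iθ₃}=r₁+r₄e^{iθ₄} gives r₂ω₂e^{iθ₂}+r₃ω₃e^{iθ₃}=r₄ω₄e^{iθ₄}.
Eliminating the other unknown: ω₄ = r₂ω₂ sin(θ₂−θ₃) / [r₄ sin(θ₄−θ₃)].
Numerator sine = -0.37784; denominator sine = -0.99995.
Result = 0.0335·4.04·(-0.37784) / (0.1129·(-0.99995)) = +0.45297 rad/s; magnitude 0.45297 rad/s.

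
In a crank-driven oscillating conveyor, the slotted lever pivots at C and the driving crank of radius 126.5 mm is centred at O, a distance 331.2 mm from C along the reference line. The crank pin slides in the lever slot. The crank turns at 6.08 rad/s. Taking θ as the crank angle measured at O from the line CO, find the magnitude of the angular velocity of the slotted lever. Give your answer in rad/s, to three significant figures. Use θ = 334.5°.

ω = 6.08 rad/s
Crank pin A relative to C: A = (d + r cosθ, r sinθ); lever angle φ = atan2(r sinθ, d + r cosθ).
Differentiating tanφ: φ̇ = rω(d cosθ + r)/(d² + r² + 2dr cosθ).
d² + r² + 2dr cosθ = |CA|² = 0.201327 m²;  d cosθ + r = +0.42544 m.
|ω_lever| = |0.1265·6.08·+0.42544| / 0.201327 = 1.6253 rad/s.

1.63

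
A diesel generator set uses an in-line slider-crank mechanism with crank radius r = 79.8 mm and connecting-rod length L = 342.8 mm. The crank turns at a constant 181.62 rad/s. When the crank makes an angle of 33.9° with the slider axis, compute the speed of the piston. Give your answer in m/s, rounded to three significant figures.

ω = 181.6 rad/s
For an in-line slider-crank, x = r cosθ + √(L² − r² sin²θ), so v = −rω sinθ·[1 + r cosθ/√(L² − r² sin²θ)].
With r = 0.0798 m, L = 0.3428 m, θ = 33.9°: √(L² − r² sin²θ) = 0.3399 m.
v = −0.0798·181.6·0.55775·[1 + 0.0798·0.83001/0.3399] = -9.6588 m/s.
|v| = 9.6588 m/s.

9.66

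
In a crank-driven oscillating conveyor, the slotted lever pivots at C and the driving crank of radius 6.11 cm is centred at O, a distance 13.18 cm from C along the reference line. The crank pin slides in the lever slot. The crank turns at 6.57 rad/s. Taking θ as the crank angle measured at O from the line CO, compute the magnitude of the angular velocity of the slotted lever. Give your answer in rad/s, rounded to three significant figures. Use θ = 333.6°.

ω = 6.57 rad/s
Crank pin A relative to C: A = (d + r cosθ, r sinθ); lever angle φ = atan2(r sinθ, d + r cosθ).
Differentiating tanφ: φ̇ = rω(d cosθ + r)/(d² + r² + 2dr cosθ).
d² + r² + 2dr cosθ = |CA|² = 0.0355307 m²;  d cosθ + r = +0.17915 m.
|ω_lever| = |0.0611·6.57·+0.17915| / 0.0355307 = 2.0241 rad/s.

2.02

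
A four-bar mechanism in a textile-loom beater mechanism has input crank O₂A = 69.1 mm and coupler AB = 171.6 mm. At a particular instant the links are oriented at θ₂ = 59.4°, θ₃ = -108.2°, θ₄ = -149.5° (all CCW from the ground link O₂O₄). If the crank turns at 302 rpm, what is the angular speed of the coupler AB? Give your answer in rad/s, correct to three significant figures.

9.33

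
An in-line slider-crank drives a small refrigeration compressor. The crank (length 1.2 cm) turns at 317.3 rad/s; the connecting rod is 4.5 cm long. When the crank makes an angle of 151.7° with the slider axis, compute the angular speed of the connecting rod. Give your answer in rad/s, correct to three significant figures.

75.1

ω = 317.3 rad/s
The rod makes angle φ with the slider axis where L sinφ = r sinθ; differentiating, L cosφ·φ̇ = r ω cosθ.
L cosφ = √(L² − r² sin²θ) = 0.044639 m.
|ω_rod| = r ω |cosθ| / √(L² − r² sin²θ) = 0.012·317.3·0.88048/0.044639 = 75.103 rad/s.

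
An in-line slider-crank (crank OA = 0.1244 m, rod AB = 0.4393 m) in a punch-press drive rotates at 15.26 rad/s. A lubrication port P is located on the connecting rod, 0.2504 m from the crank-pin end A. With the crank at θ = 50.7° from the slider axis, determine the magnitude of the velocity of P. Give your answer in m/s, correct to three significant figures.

1.70

ω = 15.26 rad/s.  Crank-pin speed |V_A| = rω = 1.8983 m/s, perpendicular to OA.
Rod angle: sinφ = −(r/L) sinθ ⇒ φ = -12.658°; ω_rod = −rω cosθ/√(L²−r²sin²θ) = -2.8052 rad/s.
V_P = V_A + ω_rod × AP, with AP = 0.2504 m along the rod.
Components: V_Px = −rω sinθ − a·ω_rod·sinφ = -1.6229 m/s;  V_Py = rω cosθ + a·ω_rod·cosφ = +0.51702 m/s.
|V_P| = √(V_Px² + V_Py²) = 1.7033 m/s.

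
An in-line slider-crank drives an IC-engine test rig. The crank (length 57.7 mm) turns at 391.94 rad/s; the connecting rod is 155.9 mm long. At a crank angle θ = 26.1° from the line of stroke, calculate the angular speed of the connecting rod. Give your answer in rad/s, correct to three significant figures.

ω = 391.9 rad/s
The rod makes angle φ with the slider axis where L sinφ = r sinθ; differentiating, L cosφ·φ̇ = r ω cosθ.
L cosφ = √(L² − r² sin²θ) = 0.15382 m.
|ω_rod| = r ω |cosθ| / √(L² − r² sin²θ) = 0.0577·391.9·0.89803/0.15382 = 132.03 rad/s.

132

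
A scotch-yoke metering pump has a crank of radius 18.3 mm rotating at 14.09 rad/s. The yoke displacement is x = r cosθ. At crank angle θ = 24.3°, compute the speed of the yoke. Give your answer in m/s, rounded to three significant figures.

ω = 14.09 rad/s
x = r cosθ ⇒ ẋ = −rω sinθ.
|v| = rω|sinθ| = 0.0183·14.09·|sin 24.3°| = 0.10611 m/s.

0.106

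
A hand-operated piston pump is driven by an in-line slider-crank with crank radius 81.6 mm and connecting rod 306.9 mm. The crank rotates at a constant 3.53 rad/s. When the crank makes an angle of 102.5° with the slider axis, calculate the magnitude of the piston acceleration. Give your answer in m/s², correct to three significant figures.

ω = 3.53 rad/s
x(θ) = r cosθ + √(L² − r² sin²θ); with ω constant, a = ω²·d²x/dθ².
d²x/dθ² = −r cosθ − r²(cos2θ)/√u − r⁴ sin²2θ/(4u^{3/2}),  u = L² − r² sin²θ = 0.087841 m².
Substituting r = 0.0816 m, L = 0.3069 m, θ = 102.5°: d²x/dθ² = +0.037947 m.
a = ω²·d²x/dθ² = (3.53)²·(+0.037947) = +0.47285 m/s²;  |a| = 0.47285 m/s².

0.473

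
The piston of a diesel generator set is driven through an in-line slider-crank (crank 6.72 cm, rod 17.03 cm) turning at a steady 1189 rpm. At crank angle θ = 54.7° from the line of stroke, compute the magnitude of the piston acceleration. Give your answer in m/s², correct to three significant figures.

ω = 2π·1189/60 = 124.5 rad/s
x(θ) = r cosθ + √(L² − r² sin²θ); with ω constant, a = ω²·d²x/dθ².
d²x/dθ² = −r cosθ − r²(cos2θ)/√u − r⁴ sin²2θ/(4u^{3/2}),  u = L² − r² sin²θ = 0.0259942 m².
Substituting r = 0.0672 m, L = 0.1703 m, θ = 54.7°: d²x/dθ² = -0.030611 m.
a = ω²·d²x/dθ² = (124.5)²·(-0.030611) = -474.56 m/s²;  |a| = 474.56 m/s².

475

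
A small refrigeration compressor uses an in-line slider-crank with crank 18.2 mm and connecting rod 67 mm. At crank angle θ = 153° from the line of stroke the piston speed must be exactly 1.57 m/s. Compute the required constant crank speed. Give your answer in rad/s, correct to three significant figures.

For an in-line slider-crank, |v_piston| = rω|sinθ|·[1 + r cosθ/√(L² − r² sin²θ)].
With r = 0.0182 m, L = 0.067 m, θ = 153°: the bracketed kinematic factor |dx/dθ| = 0.0062474 m.
ω = v/|dx/dθ| = 1.57/0.0062474 = 251.3 rad/s.

251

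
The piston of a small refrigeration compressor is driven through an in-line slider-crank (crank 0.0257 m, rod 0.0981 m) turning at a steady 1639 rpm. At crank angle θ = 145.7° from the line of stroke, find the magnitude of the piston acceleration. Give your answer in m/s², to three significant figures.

549

ω = 2π·1639/60 = 171.6 rad/s
x(θ) = r cosθ + √(L² − r² sin²θ); with ω constant, a = ω²·d²x/dθ².
d²x/dθ² = −r cosθ − r²(cos2θ)/√u − r⁴ sin²2θ/(4u^{3/2}),  u = L² − r² sin²θ = 0.00941386 m².
Substituting r = 0.0257 m, L = 0.0981 m, θ = 145.7°: d²x/dθ² = +0.018643 m.
a = ω²·d²x/dθ² = (171.6)²·(+0.018643) = +549.21 m/s²;  |a| = 549.21 m/s².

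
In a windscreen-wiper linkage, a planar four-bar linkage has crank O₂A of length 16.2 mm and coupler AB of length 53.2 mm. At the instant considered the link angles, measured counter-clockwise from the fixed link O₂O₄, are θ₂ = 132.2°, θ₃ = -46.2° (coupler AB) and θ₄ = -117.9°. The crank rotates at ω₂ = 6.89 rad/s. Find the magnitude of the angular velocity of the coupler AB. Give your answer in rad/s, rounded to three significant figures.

2.08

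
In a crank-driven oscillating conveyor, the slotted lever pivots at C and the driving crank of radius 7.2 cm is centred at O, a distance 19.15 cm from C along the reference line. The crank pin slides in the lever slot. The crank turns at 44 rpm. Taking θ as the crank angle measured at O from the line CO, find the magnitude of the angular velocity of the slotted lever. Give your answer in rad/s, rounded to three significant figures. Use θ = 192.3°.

2.56

ω = 4.608 rad/s (from 44 rpm).
Crank pin A relative to C: A = (d + r cosθ, r sinθ); lever angle φ = atan2(r sinθ, d + r cosθ).
Differentiating tanφ: φ̇ = rω(d cosθ + r)/(d² + r² + 2dr cosθ).
d² + r² + 2dr cosθ = |CA|² = 0.0149132 m²;  d cosθ + r = -0.1151 m.
|ω_lever| = |0.072·4.608·-0.1151| / 0.0149132 = 2.5605 rad/s.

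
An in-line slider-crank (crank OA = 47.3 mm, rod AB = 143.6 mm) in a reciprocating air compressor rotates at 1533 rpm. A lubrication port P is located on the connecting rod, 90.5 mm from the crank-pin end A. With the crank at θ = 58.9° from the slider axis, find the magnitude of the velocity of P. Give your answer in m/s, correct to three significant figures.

ω = 160.5 rad/s.  Crank-pin speed |V_A| = rω = 7.5933 m/s, perpendicular to OA.
Rod angle: sinφ = −(r/L) sinθ ⇒ φ = -16.382°; ω_rod = −rω cosθ/√(L²−r²sin²θ) = -28.469 rad/s.
V_P = V_A + ω_rod × AP, with AP = 0.0905 m along the rod.
Components: V_Px = −rω sinθ − a·ω_rod·sinφ = -7.2286 m/s;  V_Py = rω cosθ + a·ω_rod·cosφ = +1.4503 m/s.
|V_P| = √(V_Px² + V_Py²) = 7.3727 m/s.

7.37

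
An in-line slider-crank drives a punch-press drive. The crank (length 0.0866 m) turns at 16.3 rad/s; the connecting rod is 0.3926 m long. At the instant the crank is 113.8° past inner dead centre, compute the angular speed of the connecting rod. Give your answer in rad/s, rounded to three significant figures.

ω = 16.3 rad/s
The rod makes angle φ with the slider axis where L sinφ = r sinθ; differentiating, L cosφ·φ̇ = r ω cosθ.
L cosφ = √(L² − r² sin²θ) = 0.38452 m.
|ω_rod| = r ω |cosθ| / √(L² − r² sin²θ) = 0.0866·16.3·0.40355/0.38452 = 1.4814 rad/s.

1.48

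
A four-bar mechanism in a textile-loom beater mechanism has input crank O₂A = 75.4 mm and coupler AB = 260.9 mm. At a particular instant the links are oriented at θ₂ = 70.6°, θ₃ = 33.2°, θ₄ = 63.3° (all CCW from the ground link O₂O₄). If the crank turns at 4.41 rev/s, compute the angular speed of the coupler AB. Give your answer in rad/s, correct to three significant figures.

2.03

ω₂ = 27.71 rad/s (from 4.41 rev/s).
Differentiating the loop-closure r₂e^{iθ₂}+r₃e^{iθ₃}=r₁+r₄e^{iθ₄} gives r₂ω₂e^{iθ₂}+r₃ω₃e^{iθ₃}=r₄ω₄e^{iθ₄}.
Eliminating the other unknown: ω₃ = r₂ω₂ sin(θ₄−θ₂) / [r₃ sin(θ₃−θ₄)].
Numerator sine = -0.12706; denominator sine = -0.50151.
Result = 0.0754·27.71·(-0.12706) / (0.2609·(-0.50151)) = +2.0289 rad/s; magnitude 2.0289 rad/s.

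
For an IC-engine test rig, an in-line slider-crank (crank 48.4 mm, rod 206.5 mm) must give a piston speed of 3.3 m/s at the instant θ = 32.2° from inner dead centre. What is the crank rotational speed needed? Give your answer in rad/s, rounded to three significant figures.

107

For an in-line slider-crank, |v_piston| = rω|sinθ|·[1 + r cosθ/√(L² − r² sin²θ)].
With r = 0.0484 m, L = 0.2065 m, θ = 32.2°: the bracketed kinematic factor |dx/dθ| = 0.030947 m.
ω = v/|dx/dθ| = 3.3/0.030947 = 106.63 rad/s.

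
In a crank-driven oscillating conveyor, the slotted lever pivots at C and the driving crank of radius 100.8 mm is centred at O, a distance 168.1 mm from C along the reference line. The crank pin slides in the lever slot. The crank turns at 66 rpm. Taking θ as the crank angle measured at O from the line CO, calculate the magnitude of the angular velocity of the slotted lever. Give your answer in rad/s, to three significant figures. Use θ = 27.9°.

2.54

ω = 6.912 rad/s (from 66 rpm).
Crank pin A relative to C: A = (d + r cosθ, r sinθ); lever angle φ = atan2(r sinθ, d + r cosθ).
Differentiating tanφ: φ̇ = rω(d cosθ + r)/(d² + r² + 2dr cosθ).
d² + r² + 2dr cosθ = |CA|² = 0.0683681 m²;  d cosθ + r = +0.24936 m.
|ω_lever| = |0.1008·6.912·+0.24936| / 0.0683681 = 2.541 rad/s.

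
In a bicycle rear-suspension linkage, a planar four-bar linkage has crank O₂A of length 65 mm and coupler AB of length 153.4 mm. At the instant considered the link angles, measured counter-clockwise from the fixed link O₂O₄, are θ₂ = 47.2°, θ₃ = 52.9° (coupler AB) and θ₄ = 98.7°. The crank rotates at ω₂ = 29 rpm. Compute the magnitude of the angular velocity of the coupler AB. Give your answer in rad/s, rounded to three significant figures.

ω₂ = 3.037 rad/s (from 29 rpm).
Differentiating the loop-closure r₂e^{iθ₂}+r₃e^{iθ₃}=r₁+r₄e^{iθ₄} gives r₂ω₂e^{iθ₂}+r₃ω₃e^{iθ₃}=r₄ω₄e^{iθ₄}.
Eliminating the other unknown: ω₃ = r₂ω₂ sin(θ₄−θ₂) / [r₃ sin(θ₃−θ₄)].
Numerator sine = +0.78261; denominator sine = -0.71691.
Result = 0.065·3.037·(+0.78261) / (0.1534·(-0.71691)) = -1.4047 rad/s; magnitude 1.4047 rad/s.

1.40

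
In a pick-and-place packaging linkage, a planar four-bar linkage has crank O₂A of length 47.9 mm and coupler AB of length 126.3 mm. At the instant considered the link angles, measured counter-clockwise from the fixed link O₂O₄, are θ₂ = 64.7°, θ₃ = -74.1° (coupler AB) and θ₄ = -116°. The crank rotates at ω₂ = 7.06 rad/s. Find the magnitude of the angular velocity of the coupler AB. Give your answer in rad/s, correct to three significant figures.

ω₂ = 7.06 rad/s
Differentiating the loop-closure r₂e^{iθ₂}+r₃e^{iθ₃}=r₁+r₄e^{iθ₄} gives r₂ω₂e^{iθ₂}+r₃ω₃e^{iθ₃}=r₄ω₄e^{iθ₄}.
Eliminating the other unknown: ω₃ = r₂ω₂ sin(θ₄−θ₂) / [r₃ sin(θ₃−θ₄)].
Numerator sine = +0.01222; denominator sine = +0.66783.
Result = 0.0479·7.06·(+0.01222) / (0.1263·(+0.66783)) = +0.048982 rad/s; magnitude 0.048982 rad/s.

0.0490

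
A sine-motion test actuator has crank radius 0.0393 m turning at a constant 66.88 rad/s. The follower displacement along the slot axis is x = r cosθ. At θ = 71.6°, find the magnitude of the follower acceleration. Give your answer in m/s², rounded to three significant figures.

55.5

ω = 66.88 rad/s
x = r cosθ ⇒ ẍ = −rω² cosθ (ω constant).
|a| = rω²|cosθ| = 0.0393·(66.88)²·|cos 71.6°| = 55.487 m/s².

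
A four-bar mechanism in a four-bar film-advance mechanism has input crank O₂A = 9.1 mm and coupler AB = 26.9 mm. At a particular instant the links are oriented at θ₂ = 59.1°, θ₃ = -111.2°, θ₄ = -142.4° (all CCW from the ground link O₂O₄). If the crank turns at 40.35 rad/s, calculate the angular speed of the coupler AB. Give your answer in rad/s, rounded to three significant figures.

9.66

ω₂ = 40.35 rad/s
Differentiating the loop-closure r₂e^{iθ₂}+r₃e^{iθ₃}=r₁+r₄e^{iθ₄} gives r₂ω₂e^{iθ₂}+r₃ω₃e^{iθ₃}=r₄ω₄e^{iθ₄}.
Eliminating the other unknown: ω₃ = r₂ω₂ sin(θ₄−θ₂) / [r₃ sin(θ₃−θ₄)].
Numerator sine = +0.36650; denominator sine = +0.51803.
Result = 0.0091·40.35·(+0.36650) / (0.0269·(+0.51803)) = +9.6573 rad/s; magnitude 9.6573 rad/s.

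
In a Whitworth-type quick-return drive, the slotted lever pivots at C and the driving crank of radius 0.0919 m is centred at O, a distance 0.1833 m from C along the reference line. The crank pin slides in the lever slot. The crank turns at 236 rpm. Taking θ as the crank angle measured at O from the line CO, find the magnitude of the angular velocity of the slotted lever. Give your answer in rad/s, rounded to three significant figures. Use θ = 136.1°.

5.14

ω = 24.71 rad/s (from 236 rpm).
Crank pin A relative to C: A = (d + r cosθ, r sinθ); lever angle φ = atan2(r sinθ, d + r cosθ).
Differentiating tanφ: φ̇ = rω(d cosθ + r)/(d² + r² + 2dr cosθ).
d² + r² + 2dr cosθ = |CA|² = 0.0177687 m²;  d cosθ + r = -0.040177 m.
|ω_lever| = |0.0919·24.71·-0.040177| / 0.0177687 = 5.1354 rad/s.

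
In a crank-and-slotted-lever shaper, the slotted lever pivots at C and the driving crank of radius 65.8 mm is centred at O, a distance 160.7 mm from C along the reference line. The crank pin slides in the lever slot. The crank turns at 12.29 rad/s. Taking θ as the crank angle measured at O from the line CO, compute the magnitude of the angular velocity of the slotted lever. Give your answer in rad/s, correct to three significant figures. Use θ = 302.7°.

ω = 12.29 rad/s
Crank pin A relative to C: A = (d + r cosθ, r sinθ); lever angle φ = atan2(r sinθ, d + r cosθ).
Differentiating tanφ: φ̇ = rω(d cosθ + r)/(d² + r² + 2dr cosθ).
d² + r² + 2dr cosθ = |CA|² = 0.0415792 m²;  d cosθ + r = +0.15262 m.
|ω_lever| = |0.0658·12.29·+0.15262| / 0.0415792 = 2.9683 rad/s.

2.97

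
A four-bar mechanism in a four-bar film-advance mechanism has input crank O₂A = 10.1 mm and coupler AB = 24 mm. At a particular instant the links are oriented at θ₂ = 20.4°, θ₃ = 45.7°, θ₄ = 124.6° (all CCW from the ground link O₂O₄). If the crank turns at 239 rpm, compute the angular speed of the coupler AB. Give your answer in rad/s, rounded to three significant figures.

10.4

ω₂ = 25.03 rad/s (from 239 rpm).
Differentiating the loop-closure r₂e^{iθ₂}+r₃e^{iθ₃}=r₁+r₄e^{iθ₄} gives r₂ω₂e^{iθ₂}+r₃ω₃e^{iθ₃}=r₄ω₄e^{iθ₄}.
Eliminating the other unknown: ω₃ = r₂ω₂ sin(θ₄−θ₂) / [r₃ sin(θ₃−θ₄)].
Numerator sine = +0.96945; denominator sine = -0.98129.
Result = 0.0101·25.03·(+0.96945) / (0.024·(-0.98129)) = -10.405 rad/s; magnitude 10.405 rad/s.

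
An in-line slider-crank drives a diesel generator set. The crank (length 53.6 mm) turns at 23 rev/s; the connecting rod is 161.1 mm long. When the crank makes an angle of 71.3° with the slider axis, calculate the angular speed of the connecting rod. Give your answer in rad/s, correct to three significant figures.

ω = 144.5 rad/s (converted from 23 rev/s).
The rod makes angle φ with the slider axis where L sinφ = r sinθ; differentiating, L cosφ·φ̇ = r ω cosθ.
L cosφ = √(L² − r² sin²θ) = 0.15289 m.
|ω_rod| = r ω |cosθ| / √(L² − r² sin²θ) = 0.0536·144.5·0.32061/0.15289 = 16.243 rad/s.

16.2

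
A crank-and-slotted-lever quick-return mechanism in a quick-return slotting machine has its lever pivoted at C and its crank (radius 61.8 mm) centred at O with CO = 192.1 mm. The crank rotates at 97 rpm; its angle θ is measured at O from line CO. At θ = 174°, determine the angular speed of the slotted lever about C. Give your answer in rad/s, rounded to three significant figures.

4.74

ω = 10.16 rad/s (from 97 rpm).
Crank pin A relative to C: A = (d + r cosθ, r sinθ); lever angle φ = atan2(r sinθ, d + r cosθ).
Differentiating tanφ: φ̇ = rω(d cosθ + r)/(d² + r² + 2dr cosθ).
d² + r² + 2dr cosθ = |CA|² = 0.0171082 m²;  d cosθ + r = -0.12925 m.
|ω_lever| = |0.0618·10.16·-0.12925| / 0.0171082 = 4.7425 rad/s.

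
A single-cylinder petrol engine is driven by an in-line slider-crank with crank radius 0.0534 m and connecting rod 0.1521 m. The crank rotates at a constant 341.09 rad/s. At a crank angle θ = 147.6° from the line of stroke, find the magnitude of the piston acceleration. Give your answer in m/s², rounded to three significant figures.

4240

ω = 341.1 rad/s
x(θ) = r cosθ + √(L² − r² sin²θ); with ω constant, a = ω²·d²x/dθ².
d²x/dθ² = −r cosθ − r²(cos2θ)/√u − r⁴ sin²2θ/(4u^{3/2}),  u = L² − r² sin²θ = 0.0223157 m².
Substituting r = 0.0534 m, L = 0.1521 m, θ = 147.6°: d²x/dθ² = +0.03646 m.
a = ω²·d²x/dθ² = (341.1)²·(+0.03646) = +4241.9 m/s²;  |a| = 4241.9 m/s².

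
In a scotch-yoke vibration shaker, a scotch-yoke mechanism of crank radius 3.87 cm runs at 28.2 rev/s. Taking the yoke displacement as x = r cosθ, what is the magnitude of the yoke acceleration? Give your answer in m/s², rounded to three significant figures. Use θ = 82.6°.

156

ω = 177.2 rad/s (from 28.2 rev/s).
x = r cosθ ⇒ ẍ = −rω² cosθ (ω constant).
|a| = rω²|cosθ| = 0.0387·(177.2)²·|cos 82.6°| = 156.48 m/s².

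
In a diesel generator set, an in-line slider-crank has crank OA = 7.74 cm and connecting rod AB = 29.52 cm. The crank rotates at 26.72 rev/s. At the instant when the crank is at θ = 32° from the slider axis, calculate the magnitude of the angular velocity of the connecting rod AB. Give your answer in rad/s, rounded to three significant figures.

ω = 167.9 rad/s (converted from 26.72 rev/s).
The rod makes angle φ with the slider axis where L sinφ = r sinθ; differentiating, L cosφ·φ̇ = r ω cosθ.
L cosφ = √(L² − r² sin²θ) = 0.29234 m.
|ω_rod| = r ω |cosθ| / √(L² − r² sin²θ) = 0.0774·167.9·0.84805/0.29234 = 37.696 rad/s.

37.7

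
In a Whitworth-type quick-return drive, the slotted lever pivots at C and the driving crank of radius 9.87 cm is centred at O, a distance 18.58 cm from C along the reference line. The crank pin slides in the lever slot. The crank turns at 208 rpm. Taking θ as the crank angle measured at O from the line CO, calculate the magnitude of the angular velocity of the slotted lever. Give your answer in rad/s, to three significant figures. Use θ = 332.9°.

7.38

ω = 21.78 rad/s (from 208 rpm).
Crank pin A relative to C: A = (d + r cosθ, r sinθ); lever angle φ = atan2(r sinθ, d + r cosθ).
Differentiating tanφ: φ̇ = rω(d cosθ + r)/(d² + r² + 2dr cosθ).
d² + r² + 2dr cosθ = |CA|² = 0.0769136 m²;  d cosθ + r = +0.2641 m.
|ω_lever| = |0.0987·21.78·+0.2641| / 0.0769136 = 7.382 rad/s.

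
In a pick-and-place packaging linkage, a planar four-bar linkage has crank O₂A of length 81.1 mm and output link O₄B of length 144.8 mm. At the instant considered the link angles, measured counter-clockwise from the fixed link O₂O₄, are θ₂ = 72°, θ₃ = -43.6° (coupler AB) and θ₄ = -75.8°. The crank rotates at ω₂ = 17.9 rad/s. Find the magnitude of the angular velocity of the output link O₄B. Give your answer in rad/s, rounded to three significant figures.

17.0

ω₂ = 17.9 rad/s
Differentiating the loop-closure r₂e^{iθ₂}+r₃e^{iθ₃}=r₁+r₄e^{iθ₄} gives r₂ω₂e^{iθ₂}+r₃ω₃e^{iθ₃}=r₄ω₄e^{iθ₄}.
Eliminating the other unknown: ω₄ = r₂ω₂ sin(θ₂−θ₃) / [r₄ sin(θ₄−θ₃)].
Numerator sine = +0.90183; denominator sine = -0.53288.
Result = 0.0811·17.9·(+0.90183) / (0.1448·(-0.53288)) = -16.967 rad/s; magnitude 16.967 rad/s.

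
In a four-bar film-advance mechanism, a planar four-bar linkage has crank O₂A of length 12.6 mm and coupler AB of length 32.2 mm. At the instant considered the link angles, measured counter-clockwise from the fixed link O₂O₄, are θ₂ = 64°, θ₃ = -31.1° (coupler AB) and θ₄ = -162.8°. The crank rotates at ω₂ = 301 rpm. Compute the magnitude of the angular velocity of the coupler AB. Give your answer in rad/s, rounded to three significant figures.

12.0

ω₂ = 31.52 rad/s (from 301 rpm).
Differentiating the loop-closure r₂e^{iθ₂}+r₃e^{iθ₃}=r₁+r₄e^{iθ₄} gives r₂ω₂e^{iθ₂}+r₃ω₃e^{iθ₃}=r₄ω₄e^{iθ₄}.
Eliminating the other unknown: ω₃ = r₂ω₂ sin(θ₄−θ₂) / [r₃ sin(θ₃−θ₄)].
Numerator sine = +0.72897; denominator sine = +0.74664.
Result = 0.0126·31.52·(+0.72897) / (0.0322·(+0.74664)) = +12.042 rad/s; magnitude 12.042 rad/s.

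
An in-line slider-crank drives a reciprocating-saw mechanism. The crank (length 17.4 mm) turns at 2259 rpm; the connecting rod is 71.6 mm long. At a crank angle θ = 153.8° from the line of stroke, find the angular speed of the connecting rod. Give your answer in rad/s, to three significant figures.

ω = 236.6 rad/s (converted from 2259 rpm).
The rod makes angle φ with the slider axis where L sinφ = r sinθ; differentiating, L cosφ·φ̇ = r ω cosθ.
L cosφ = √(L² − r² sin²θ) = 0.071187 m.
|ω_rod| = r ω |cosθ| / √(L² − r² sin²θ) = 0.0174·236.6·0.89726/0.071187 = 51.882 rad/s.

51.9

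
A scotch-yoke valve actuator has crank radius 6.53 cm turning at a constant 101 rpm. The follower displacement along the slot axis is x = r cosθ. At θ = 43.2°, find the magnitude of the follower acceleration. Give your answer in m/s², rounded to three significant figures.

ω = 10.58 rad/s (from 101 rpm).
x = r cosθ ⇒ ẍ = −rω² cosθ (ω constant).
|a| = rω²|cosθ| = 0.0653·(10.58)²·|cos 43.2°| = 5.325 m/s².

5.33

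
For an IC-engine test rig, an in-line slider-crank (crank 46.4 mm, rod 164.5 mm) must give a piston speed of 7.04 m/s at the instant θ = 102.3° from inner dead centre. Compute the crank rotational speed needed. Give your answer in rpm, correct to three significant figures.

1580

For an in-line slider-crank, |v_piston| = rω|sinθ|·[1 + r cosθ/√(L² − r² sin²θ)].
With r = 0.0464 m, L = 0.1645 m, θ = 102.3°: the bracketed kinematic factor |dx/dθ| = 0.042501 m.
ω = v/|dx/dθ| = 7.04/0.042501 = 165.64 rad/s.
N = 60ω/(2π) = 1581.8 rpm.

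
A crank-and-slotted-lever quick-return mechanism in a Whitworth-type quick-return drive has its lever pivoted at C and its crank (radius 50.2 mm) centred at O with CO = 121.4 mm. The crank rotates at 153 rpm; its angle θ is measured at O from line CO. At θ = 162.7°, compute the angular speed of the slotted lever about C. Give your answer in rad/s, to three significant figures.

9.40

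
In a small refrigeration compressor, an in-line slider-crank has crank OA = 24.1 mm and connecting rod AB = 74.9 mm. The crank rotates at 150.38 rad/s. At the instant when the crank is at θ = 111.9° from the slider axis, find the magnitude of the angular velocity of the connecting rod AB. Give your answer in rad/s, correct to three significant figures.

18.9

ω = 150.4 rad/s
The rod makes angle φ with the slider axis where L sinφ = r sinθ; differentiating, L cosφ·φ̇ = r ω cosθ.
L cosφ = √(L² − r² sin²θ) = 0.071484 m.
|ω_rod| = r ω |cosθ| / √(L² − r² sin²θ) = 0.0241·150.4·0.37299/0.071484 = 18.91 rad/s.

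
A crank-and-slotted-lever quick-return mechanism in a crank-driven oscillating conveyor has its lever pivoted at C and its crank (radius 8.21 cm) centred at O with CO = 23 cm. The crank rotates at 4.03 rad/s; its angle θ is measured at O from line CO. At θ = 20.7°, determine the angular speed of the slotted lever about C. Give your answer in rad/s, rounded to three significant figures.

1.04

ω = 4.03 rad/s
Crank pin A relative to C: A = (d + r cosθ, r sinθ); lever angle φ = atan2(r sinθ, d + r cosθ).
Differentiating tanφ: φ̇ = rω(d cosθ + r)/(d² + r² + 2dr cosθ).
d² + r² + 2dr cosθ = |CA|² = 0.0949684 m²;  d cosθ + r = +0.29725 m.
|ω_lever| = |0.0821·4.03·+0.29725| / 0.0949684 = 1.0356 rad/s.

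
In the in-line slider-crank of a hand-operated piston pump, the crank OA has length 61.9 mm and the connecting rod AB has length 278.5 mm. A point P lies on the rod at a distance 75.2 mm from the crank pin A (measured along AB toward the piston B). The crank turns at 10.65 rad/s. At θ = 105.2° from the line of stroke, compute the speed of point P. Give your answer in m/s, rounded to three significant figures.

ω = 10.65 rad/s.  Crank-pin speed |V_A| = rω = 0.65924 m/s, perpendicular to OA.
Rod angle: sinφ = −(r/L) sinθ ⇒ φ = -12.385°; ω_rod = −rω cosθ/√(L²−r²sin²θ) = +0.63541 rad/s.
V_P = V_A + ω_rod × AP, with AP = 0.0752 m along the rod.
Components: V_Px = −rω sinθ − a·ω_rod·sinφ = -0.62592 m/s;  V_Py = rω cosθ + a·ω_rod·cosφ = -0.12617 m/s.
|V_P| = √(V_Px² + V_Py²) = 0.63851 m/s.

0.639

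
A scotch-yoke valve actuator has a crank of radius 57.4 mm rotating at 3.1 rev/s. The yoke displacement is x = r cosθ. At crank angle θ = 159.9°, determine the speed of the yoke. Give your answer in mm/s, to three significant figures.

ω = 19.48 rad/s (from 3.1 rev/s).
x = r cosθ ⇒ ẋ = −rω sinθ.
|v| = rω|sinθ| = 0.0574·19.48·|sin 159.9°| = 0.38422 m/s = 384.22 mm/s.

384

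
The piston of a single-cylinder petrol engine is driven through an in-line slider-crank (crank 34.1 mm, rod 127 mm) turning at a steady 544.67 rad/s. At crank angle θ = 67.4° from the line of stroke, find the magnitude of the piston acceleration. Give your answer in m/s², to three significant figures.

1940

ω = 544.7 rad/s
x(θ) = r cosθ + √(L² − r² sin²θ); with ω constant, a = ω²·d²x/dθ².
d²x/dθ² = −r cosθ − r²(cos2θ)/√u − r⁴ sin²2θ/(4u^{3/2}),  u = L² − r² sin²θ = 0.0151379 m².
Substituting r = 0.0341 m, L = 0.127 m, θ = 67.4°: d²x/dθ² = -0.0065364 m.
a = ω²·d²x/dθ² = (544.7)²·(-0.0065364) = -1939.1 m/s²;  |a| = 1939.1 m/s².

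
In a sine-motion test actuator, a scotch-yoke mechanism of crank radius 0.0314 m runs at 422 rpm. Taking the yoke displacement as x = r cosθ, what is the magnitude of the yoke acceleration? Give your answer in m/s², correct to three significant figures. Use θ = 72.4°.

ω = 44.19 rad/s (from 422 rpm).
x = r cosθ ⇒ ẍ = −rω² cosθ (ω constant).
|a| = rω²|cosθ| = 0.0314·(44.19)²·|cos 72.4°| = 18.542 m/s².

18.5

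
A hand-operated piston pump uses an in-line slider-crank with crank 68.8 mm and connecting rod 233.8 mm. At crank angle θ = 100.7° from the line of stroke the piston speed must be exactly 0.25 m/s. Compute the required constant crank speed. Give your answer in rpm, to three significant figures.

For an in-line slider-crank, |v_piston| = rω|sinθ|·[1 + r cosθ/√(L² − r² sin²θ)].
With r = 0.0688 m, L = 0.2338 m, θ = 100.7°: the bracketed kinematic factor |dx/dθ| = 0.063745 m.
ω = v/|dx/dθ| = 0.25/0.063745 = 3.9219 rad/s.
N = 60ω/(2π) = 37.451 rpm.

37.5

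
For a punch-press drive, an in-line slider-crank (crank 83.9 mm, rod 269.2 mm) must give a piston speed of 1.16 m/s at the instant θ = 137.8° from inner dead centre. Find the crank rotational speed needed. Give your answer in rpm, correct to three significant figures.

257

For an in-line slider-crank, |v_piston| = rω|sinθ|·[1 + r cosθ/√(L² − r² sin²θ)].
With r = 0.0839 m, L = 0.2692 m, θ = 137.8°: the bracketed kinematic factor |dx/dθ| = 0.043051 m.
ω = v/|dx/dθ| = 1.16/0.043051 = 26.945 rad/s.
N = 60ω/(2π) = 257.31 rpm.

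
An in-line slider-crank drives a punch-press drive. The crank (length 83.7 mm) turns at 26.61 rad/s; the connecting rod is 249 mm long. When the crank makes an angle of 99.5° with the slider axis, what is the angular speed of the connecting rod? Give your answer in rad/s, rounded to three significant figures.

1.56

ω = 26.61 rad/s
The rod makes angle φ with the slider axis where L sinφ = r sinθ; differentiating, L cosφ·φ̇ = r ω cosθ.
L cosφ = √(L² − r² sin²θ) = 0.23492 m.
|ω_rod| = r ω |cosθ| / √(L² − r² sin²θ) = 0.0837·26.61·0.16505/0.23492 = 1.5648 rad/s.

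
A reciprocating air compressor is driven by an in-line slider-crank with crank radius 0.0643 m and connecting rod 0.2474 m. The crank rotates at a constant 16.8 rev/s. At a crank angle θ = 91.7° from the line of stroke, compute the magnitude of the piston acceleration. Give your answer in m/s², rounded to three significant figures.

ω = 2π·16.8 = 105.6 rad/s
x(θ) = r cosθ + √(L² − r² sin²θ); with ω constant, a = ω²·d²x/dθ².
d²x/dθ² = −r cosθ − r²(cos2θ)/√u − r⁴ sin²2θ/(4u^{3/2}),  u = L² − r² sin²θ = 0.0570759 m².
Substituting r = 0.0643 m, L = 0.2474 m, θ = 91.7°: d²x/dθ² = +0.019182 m.
a = ω²·d²x/dθ² = (105.6)²·(+0.019182) = +213.73 m/s²;  |a| = 213.73 m/s².

214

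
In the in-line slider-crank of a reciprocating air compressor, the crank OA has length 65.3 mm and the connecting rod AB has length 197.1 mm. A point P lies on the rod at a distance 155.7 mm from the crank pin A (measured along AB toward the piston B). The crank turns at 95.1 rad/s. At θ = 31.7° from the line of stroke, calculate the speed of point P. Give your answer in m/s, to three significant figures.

4.15

ω = 95.1 rad/s.  Crank-pin speed |V_A| = rω = 6.21 m/s, perpendicular to OA.
Rod angle: sinφ = −(r/L) sinθ ⇒ φ = -10.026°; ω_rod = −rω cosθ/√(L²−r²sin²θ) = -27.222 rad/s.
V_P = V_A + ω_rod × AP, with AP = 0.1557 m along the rod.
Components: V_Px = −rω sinθ − a·ω_rod·sinφ = -4.0011 m/s;  V_Py = rω cosθ + a·ω_rod·cosφ = +1.1098 m/s.
|V_P| = √(V_Px² + V_Py²) = 4.1521 m/s.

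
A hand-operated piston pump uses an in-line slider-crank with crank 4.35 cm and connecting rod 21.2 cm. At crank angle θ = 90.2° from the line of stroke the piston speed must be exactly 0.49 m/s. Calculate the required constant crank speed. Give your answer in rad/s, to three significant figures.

11.3

For an in-line slider-crank, |v_piston| = rω|sinθ|·[1 + r cosθ/√(L² − r² sin²θ)].
With r = 0.0435 m, L = 0.212 m, θ = 90.2°: the bracketed kinematic factor |dx/dθ| = 0.043468 m.
ω = v/|dx/dθ| = 0.49/0.043468 = 11.273 rad/s.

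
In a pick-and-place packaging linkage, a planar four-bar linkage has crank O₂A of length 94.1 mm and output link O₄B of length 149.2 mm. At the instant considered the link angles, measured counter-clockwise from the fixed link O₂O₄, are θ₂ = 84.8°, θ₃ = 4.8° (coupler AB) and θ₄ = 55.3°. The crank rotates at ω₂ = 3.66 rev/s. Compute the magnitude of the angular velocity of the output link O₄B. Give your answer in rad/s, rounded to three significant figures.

18.5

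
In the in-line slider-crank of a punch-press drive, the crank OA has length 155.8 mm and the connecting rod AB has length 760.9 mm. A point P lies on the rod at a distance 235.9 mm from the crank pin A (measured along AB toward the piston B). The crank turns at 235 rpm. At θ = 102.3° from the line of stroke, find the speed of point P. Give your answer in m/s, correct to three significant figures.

3.74

ω = 24.61 rad/s.  Crank-pin speed |V_A| = rω = 3.8341 m/s, perpendicular to OA.
Rod angle: sinφ = −(r/L) sinθ ⇒ φ = -11.540°; ω_rod = −rω cosθ/√(L²−r²sin²θ) = +1.0956 rad/s.
V_P = V_A + ω_rod × AP, with AP = 0.2359 m along the rod.
Components: V_Px = −rω sinθ − a·ω_rod·sinφ = -3.6944 m/s;  V_Py = rω cosθ + a·ω_rod·cosφ = -0.56356 m/s.
|V_P| = √(V_Px² + V_Py²) = 3.7371 m/s.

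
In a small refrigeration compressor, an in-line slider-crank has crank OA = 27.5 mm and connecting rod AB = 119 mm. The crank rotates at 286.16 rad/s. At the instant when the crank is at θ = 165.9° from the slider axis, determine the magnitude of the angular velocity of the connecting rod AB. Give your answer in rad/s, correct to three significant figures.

ω = 286.2 rad/s
The rod makes angle φ with the slider axis where L sinφ = r sinθ; differentiating, L cosφ·φ̇ = r ω cosθ.
L cosφ = √(L² − r² sin²θ) = 0.11881 m.
|ω_rod| = r ω |cosθ| / √(L² − r² sin²θ) = 0.0275·286.2·0.96987/0.11881 = 64.239 rad/s.

64.2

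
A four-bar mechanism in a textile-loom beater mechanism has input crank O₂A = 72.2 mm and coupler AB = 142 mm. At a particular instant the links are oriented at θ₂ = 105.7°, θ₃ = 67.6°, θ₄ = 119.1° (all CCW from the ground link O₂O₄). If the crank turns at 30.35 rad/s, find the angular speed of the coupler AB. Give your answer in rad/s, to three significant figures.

4.57

ω₂ = 30.35 rad/s
Differentiating the loop-closure r₂e^{iθ₂}+r₃e^{iθ₃}=r₁+r₄e^{iθ₄} gives r₂ω₂e^{iθ₂}+r₃ω₃e^{iθ₃}=r₄ω₄e^{iθ₄}.
Eliminating the other unknown: ω₃ = r₂ω₂ sin(θ₄−θ₂) / [r₃ sin(θ₃−θ₄)].
Numerator sine = +0.23175; denominator sine = -0.78261.
Result = 0.0722·30.35·(+0.23175) / (0.142·(-0.78261)) = -4.5696 rad/s; magnitude 4.5696 rad/s.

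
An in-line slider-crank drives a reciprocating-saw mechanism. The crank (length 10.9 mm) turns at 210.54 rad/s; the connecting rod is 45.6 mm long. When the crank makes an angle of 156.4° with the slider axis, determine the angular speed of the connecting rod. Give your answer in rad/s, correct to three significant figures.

46.3

ω = 210.5 rad/s
The rod makes angle φ with the slider axis where L sinφ = r sinθ; differentiating, L cosφ·φ̇ = r ω cosθ.
L cosφ = √(L² − r² sin²θ) = 0.045391 m.
|ω_rod| = r ω |cosθ| / √(L² − r² sin²θ) = 0.0109·210.5·0.91636/0.045391 = 46.33 rad/s.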